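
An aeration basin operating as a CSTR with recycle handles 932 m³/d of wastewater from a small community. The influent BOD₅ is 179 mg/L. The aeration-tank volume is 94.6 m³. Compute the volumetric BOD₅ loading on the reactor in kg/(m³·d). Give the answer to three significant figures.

Applied BOD₅ load per unit volume = Q·S₀/V = (932 × 179/1000)/94.60 = 1.764 kg BOD₅·m⁻³·d⁻¹.

L_v ≈ 1.76 kg BOD₅/(m³·d)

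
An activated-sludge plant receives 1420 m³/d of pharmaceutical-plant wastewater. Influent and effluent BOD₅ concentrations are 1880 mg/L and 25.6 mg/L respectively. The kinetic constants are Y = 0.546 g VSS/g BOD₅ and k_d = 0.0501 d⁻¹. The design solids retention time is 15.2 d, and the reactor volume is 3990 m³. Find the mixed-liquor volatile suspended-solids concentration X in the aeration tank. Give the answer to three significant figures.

X = Y·Q·ΔS·θ_c / [V·(1 + k_d θ_c)] = 0.546 × 1420 × (1880 − 25.6) × 15.2 / [3990 × (1 + 0.0501 × 15.2)] = 3109 mg/L.

X ≈ 3110 mg/L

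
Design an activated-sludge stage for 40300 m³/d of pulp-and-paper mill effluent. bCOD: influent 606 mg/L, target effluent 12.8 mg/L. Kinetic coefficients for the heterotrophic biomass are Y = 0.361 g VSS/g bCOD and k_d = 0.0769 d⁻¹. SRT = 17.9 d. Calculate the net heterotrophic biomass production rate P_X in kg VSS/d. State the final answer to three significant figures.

P_X ≈ 3630 kg VSS/d

Correct the yield for decay: Y_obs = Y/(1 + k_d θ_c) = 0.361 / (1 + 0.0769 × 17.9) = 0.361 / 2.377 = 0.1519.
Mass of bCOD removed per day: Q(S₀ − S) = 40300 × 593.2 g/m³ = 23906 kg/d.
P_X = Y_obs · Q(S₀ − S) = 0.1519 × 23906 = 3631 kg VSS/d.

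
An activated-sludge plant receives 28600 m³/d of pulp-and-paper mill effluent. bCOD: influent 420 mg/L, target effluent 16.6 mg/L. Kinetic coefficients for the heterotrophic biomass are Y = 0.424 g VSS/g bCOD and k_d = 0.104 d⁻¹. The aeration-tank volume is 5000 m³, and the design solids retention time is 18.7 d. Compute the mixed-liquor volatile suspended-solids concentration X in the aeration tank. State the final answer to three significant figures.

X ≈ 6210 mg/L

Solving the biomass balance for X: X = Y Q (S₀−S) θ_c / [V (1+k_d θ_c)] = 0.424 × 28600 × (420 − 16.6) × 18.7 / [5000 × (1 + 0.104 × 18.7)] = 6213 mg/L.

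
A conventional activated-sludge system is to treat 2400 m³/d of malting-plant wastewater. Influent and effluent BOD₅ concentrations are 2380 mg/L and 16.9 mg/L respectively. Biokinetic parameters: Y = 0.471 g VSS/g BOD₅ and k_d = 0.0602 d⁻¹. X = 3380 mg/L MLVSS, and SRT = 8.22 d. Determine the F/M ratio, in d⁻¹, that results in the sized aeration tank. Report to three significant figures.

F/M ≈ 0.389 d⁻¹

From the SRT design equation V = Y Q (S₀−S) θ_c / [X (1 + k_d θ_c)] = 0.471 × 2400 × (2380 − 16.9) × 8.22 / [3380 × (1 + 0.0602 × 8.22)] = 2.2×10^7 / 5053 = 4346 m³.
Food-to-microorganism ratio F/M = Q S₀ / (V X) = 2400 × 2380 / (4346 × 3380) = 0.3889 d⁻¹.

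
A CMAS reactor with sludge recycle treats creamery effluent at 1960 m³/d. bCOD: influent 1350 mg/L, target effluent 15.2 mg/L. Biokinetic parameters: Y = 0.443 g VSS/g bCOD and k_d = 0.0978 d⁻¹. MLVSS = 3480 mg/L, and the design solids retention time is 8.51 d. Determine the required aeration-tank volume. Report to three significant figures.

Rearranging the biomass balance for a CMAS with decay, V = Y·Q·ΔS·θ_c / [X·(1+k_d θ_c)] = 0.443 × 1960 × (1350 − 15.2) × 8.51 / [3480 × (1 + 0.0978 × 8.51)] = 9.86×10^6 / 6376 = 1547 m³.

V ≈ 1550 m³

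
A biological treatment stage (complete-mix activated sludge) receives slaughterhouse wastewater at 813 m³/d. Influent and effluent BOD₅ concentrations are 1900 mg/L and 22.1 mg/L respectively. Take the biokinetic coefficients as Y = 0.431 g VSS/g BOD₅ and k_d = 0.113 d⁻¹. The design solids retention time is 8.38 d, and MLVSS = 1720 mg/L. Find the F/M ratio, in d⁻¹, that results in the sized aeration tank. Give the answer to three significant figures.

F/M ≈ 0.545 d⁻¹

Steady-state biomass mass balance: V·X·(1 + k_d·θ_c) = Y·Q·(S₀ − S)·θ_c, so V = 0.431 × 813 × (1900 − 22.1) × 8.38 / [1720 × (1 + 0.113 × 8.38)] = 5.51×10^6 / 3349 = 1647 m³.
F/M = applied load / biomass = Q·S₀/(V·X) = 813 × 1900 / (1647 × 1720) = 0.5454 d⁻¹.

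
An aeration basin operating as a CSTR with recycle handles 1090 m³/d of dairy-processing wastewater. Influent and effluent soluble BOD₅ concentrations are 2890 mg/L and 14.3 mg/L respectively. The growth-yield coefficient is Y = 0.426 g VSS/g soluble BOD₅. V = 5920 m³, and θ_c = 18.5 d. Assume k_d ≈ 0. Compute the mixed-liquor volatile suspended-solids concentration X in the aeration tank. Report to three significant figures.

Without decay, X = Y Q (S₀−S) θ_c / V = 0.426 × 1090 × (2890 − 14.3) × 18.5 / 5920 = 4173 mg/L.

X ≈ 4170 mg/L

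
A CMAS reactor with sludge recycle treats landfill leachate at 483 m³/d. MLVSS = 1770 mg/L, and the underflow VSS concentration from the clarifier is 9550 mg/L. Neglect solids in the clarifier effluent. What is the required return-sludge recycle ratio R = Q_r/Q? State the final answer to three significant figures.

R ≈ 0.228

R = Q_r/Q = X/(X_r − X) = 1770 / (9550 − 1770) = 0.2275.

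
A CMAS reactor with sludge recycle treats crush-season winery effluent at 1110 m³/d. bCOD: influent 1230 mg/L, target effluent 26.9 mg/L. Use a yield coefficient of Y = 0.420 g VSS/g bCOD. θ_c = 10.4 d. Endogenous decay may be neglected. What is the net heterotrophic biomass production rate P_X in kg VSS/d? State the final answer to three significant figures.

P_X ≈ 561 kg VSS/d

No decay correction is needed, so Y_obs = Y = 0.420.
Substrate removed = Q·(S₀ − S) = 1110 m³/d × (1230 − 26.9) g/m³ = 1.34×10^6 g/d = 1335 kg/d.
P_X = Y_obs · Q(S₀ − S) = 0.4200 × 1335 = 560.9 kg VSS/d.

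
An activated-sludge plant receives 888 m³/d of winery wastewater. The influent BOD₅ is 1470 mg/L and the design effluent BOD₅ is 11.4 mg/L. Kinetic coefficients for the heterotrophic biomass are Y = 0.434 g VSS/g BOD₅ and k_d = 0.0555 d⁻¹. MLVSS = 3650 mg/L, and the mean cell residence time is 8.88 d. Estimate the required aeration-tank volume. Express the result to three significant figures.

V ≈ 916 m³

Steady-state biomass mass balance: V·X·(1 + k_d·θ_c) = Y·Q·(S₀ − S)·θ_c, so V = 0.434 × 888 × (1470 − 11.4) × 8.88 / [3650 × (1 + 0.0555 × 8.88)] = 4.99×10^6 / 5449 = 916.1 m³.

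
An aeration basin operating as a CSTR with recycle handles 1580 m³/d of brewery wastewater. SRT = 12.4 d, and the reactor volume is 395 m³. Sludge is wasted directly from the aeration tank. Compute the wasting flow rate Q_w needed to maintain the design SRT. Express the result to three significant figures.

Q_w ≈ 31.9 m³/d

Wasting from the aeration tank: Q_w = V / θ_c = 395.0 / 12.4 = 31.85 m³/d.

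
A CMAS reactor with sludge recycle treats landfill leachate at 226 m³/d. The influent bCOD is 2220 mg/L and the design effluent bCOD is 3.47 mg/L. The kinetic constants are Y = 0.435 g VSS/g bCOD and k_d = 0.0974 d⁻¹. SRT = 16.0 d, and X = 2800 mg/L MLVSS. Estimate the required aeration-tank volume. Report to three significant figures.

V ≈ 487 m³

From the SRT design equation V = Y Q (S₀−S) θ_c / [X (1 + k_d θ_c)] = 0.435 × 226 × (2220 − 3.47) × 16.0 / [2800 × (1 + 0.0974 × 16.0)] = 3.49×10^6 / 7164 = 486.7 m³.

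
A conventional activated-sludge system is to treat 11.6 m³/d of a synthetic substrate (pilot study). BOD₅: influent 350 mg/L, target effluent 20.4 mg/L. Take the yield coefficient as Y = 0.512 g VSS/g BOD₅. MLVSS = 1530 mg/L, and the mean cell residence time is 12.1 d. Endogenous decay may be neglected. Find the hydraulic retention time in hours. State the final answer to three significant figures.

τ ≈ 32.0 h

V·X = Y·Q·ΔS·θ_c gives V = 0.512 × 11.6 × (350 − 20.4) × 12.1 / 1530 = 15.48 m³.
HRT = V/Q = 15.48 m³ / 11.6 m³·d⁻¹ = 1.335 d × 24 = 32.03 h.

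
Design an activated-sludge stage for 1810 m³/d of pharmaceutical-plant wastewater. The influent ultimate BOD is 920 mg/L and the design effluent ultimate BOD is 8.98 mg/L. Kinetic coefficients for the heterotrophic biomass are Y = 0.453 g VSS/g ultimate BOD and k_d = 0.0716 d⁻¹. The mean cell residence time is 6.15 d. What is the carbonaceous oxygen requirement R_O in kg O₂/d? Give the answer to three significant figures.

R_O ≈ 913 kg O₂/d

The observed yield is Y_obs = Y/(1 + k_d·θ_c) = 0.453 / (1 + 0.0716 × 6.15) = 0.453 / 1.440 = 0.3145 g VSS per g ultimate BOD removed.
ΔS = 920 − 8.98 = 911.0 mg/L, so the substrate removal rate is 1810 × 911.0/1000 = 1649 kg ultimate BOD/d.
Biomass synthesised: P_X = Y_obs × 1649 = 518.6 kg VSS/d.
Carbonaceous O₂ demand = substrate oxidised − cell-mass equivalent = 1649 − 1.42 × 518.6 = 912.5 kg O₂/d.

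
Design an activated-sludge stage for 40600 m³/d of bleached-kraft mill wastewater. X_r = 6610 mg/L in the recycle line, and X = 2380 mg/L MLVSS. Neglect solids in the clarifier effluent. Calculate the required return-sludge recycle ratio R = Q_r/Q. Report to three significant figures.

Mass balance around the secondary clarifier (neglecting effluent solids): R = X / (X_r − X) = 2380 / (6610 − 2380) = 0.5626.

R ≈ 0.563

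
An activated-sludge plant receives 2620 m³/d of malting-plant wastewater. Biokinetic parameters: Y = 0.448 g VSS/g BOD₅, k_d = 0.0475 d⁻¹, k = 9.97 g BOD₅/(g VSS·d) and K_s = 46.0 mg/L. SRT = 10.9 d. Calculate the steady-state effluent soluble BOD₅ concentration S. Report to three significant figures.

From the Monod/SRT balance for a CMAS, S = K_s·(1+k_d θ_c)/[θ_c·(Y k − k_d) − 1] = 46.0 × (1 + 0.0475 × 10.9) / [10.9 × (0.448 × 9.97 − 0.0475) − 1] = 69.82 / 47.17 = 1.480 mg/L.

S ≈ 1.48 mg/L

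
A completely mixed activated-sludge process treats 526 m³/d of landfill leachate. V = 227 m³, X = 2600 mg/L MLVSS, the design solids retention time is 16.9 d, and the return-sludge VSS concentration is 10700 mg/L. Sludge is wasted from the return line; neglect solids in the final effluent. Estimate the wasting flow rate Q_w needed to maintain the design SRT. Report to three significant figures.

θ_c = V·X/(Q_w·X_r) when wasting from the recycle, so Q_w = V·X/(θ_c·X_r) = 227.0 × 2600 / (16.9 × 10700) = 3.264 m³/d.

Q_w ≈ 3.26 m³/d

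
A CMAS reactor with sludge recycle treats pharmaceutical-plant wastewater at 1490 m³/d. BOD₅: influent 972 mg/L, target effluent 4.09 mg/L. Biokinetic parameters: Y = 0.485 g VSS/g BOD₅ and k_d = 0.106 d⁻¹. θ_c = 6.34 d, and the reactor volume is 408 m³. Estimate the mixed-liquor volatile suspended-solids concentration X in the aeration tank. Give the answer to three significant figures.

X ≈ 6500 mg/L

Solving the biomass balance for X: X = Y Q (S₀−S) θ_c / [V (1+k_d θ_c)] = 0.485 × 1490 × (972 − 4.09) × 6.34 / [408 × (1 + 0.106 × 6.34)] = 6500 mg/L.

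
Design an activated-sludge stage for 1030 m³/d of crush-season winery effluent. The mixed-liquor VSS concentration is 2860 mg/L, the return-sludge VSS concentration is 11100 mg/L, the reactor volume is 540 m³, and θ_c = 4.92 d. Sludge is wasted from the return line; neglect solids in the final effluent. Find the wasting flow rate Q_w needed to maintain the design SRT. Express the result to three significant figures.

Wasting from the return line (neglecting effluent solids): Q_w = V·X / (θ_c·X_r) = 540.0 × 2860 / (4.92 × 11100) = 28.28 m³/d.

Q_w ≈ 28.3 m³/d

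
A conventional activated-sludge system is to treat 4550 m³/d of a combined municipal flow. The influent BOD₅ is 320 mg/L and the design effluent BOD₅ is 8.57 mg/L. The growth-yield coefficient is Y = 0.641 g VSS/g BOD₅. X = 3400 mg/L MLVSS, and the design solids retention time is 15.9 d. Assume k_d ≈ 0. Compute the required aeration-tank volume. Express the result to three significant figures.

V ≈ 4250 m³

With k_d = 0 the design equation reduces to V = Y Q (S₀−S) θ_c / X = 0.641 × 4550 × (320 − 8.57) × 15.9 / 3400 = 4248 m³.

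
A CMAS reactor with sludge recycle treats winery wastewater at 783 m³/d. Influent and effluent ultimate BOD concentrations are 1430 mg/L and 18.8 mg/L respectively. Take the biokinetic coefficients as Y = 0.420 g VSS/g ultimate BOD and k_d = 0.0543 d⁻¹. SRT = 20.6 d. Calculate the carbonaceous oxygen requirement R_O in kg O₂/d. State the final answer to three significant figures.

Y_obs = Y / (1 + k_d θ_c) = 0.420 / (1 + 0.0543 × 20.6) = 0.420 / 2.119 = 0.1982.
Mass of ultimate BOD removed per day: Q(S₀ − S) = 783 × 1411 g/m³ = 1105 kg/d.
Net sludge production P_X = 0.1982 × 1105 = 219.1 kg VSS/d.
R_O = Q·ΔS − 1.42 P_X = 1105 − 311.1 = 793.9 kg O₂/d.

R_O ≈ 794 kg O₂/d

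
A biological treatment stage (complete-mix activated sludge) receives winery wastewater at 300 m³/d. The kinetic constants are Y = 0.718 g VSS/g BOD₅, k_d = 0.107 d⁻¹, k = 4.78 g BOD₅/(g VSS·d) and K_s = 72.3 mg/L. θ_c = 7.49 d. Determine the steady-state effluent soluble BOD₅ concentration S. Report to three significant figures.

S ≈ 5.45 mg/L

For a completely mixed reactor with recycle the Lawrence–McCarty relation gives S = K_s·(1 + k_d·θ_c) / [θ_c·(Y·k − k_d) − 1] = 72.3 × (1 + 0.107 × 7.49) / [7.49 × (0.718 × 4.78 − 0.107) − 1] = 130.2 / 23.90 = 5.448 mg/L.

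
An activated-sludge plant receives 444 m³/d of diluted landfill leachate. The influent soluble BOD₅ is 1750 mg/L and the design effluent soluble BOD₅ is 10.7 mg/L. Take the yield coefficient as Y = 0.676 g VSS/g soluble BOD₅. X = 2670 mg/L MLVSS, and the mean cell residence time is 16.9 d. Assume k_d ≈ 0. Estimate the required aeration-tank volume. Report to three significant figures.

V ≈ 3300 m³

With k_d = 0 the design equation reduces to V = Y Q (S₀−S) θ_c / X = 0.676 × 444 × (1750 − 10.7) × 16.9 / 2670 = 3304 m³.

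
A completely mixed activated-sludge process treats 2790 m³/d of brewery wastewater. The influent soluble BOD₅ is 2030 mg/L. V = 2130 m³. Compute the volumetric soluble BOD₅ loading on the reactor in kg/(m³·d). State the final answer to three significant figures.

L_v ≈ 2.66 kg soluble BOD₅/(m³·d)

L_v = Q S₀ / V = 2790 × 2030 × 10⁻³ / 2130 = 2.659 kg/(m³·d).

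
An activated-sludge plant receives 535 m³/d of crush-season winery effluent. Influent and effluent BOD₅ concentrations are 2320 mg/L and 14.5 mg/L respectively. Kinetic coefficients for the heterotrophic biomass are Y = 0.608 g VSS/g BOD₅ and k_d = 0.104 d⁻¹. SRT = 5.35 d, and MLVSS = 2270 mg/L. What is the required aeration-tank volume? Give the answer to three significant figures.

V ≈ 1140 m³

From the SRT design equation V = Y Q (S₀−S) θ_c / [X (1 + k_d θ_c)] = 0.608 × 535 × (2320 − 14.5) × 5.35 / [2270 × (1 + 0.104 × 5.35)] = 4.01×10^6 / 3533 = 1136 m³.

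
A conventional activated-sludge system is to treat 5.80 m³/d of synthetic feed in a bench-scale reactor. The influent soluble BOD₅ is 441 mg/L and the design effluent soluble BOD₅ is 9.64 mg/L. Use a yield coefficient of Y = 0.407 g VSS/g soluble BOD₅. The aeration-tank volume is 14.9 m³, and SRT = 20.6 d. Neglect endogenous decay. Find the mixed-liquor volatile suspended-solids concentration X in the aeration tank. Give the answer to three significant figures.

X ≈ 1410 mg/L

X = Y·Q·ΔS·θ_c / V = 0.407 × 5.80 × (441 − 9.64) × 20.6 / 14.9 = 1408 mg/L.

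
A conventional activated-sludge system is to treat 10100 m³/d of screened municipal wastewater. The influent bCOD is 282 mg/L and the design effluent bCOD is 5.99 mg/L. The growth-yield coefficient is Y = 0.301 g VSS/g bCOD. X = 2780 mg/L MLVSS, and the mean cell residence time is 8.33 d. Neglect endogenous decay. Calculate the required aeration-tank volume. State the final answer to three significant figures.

V ≈ 2510 m³

V·X = Y·Q·ΔS·θ_c gives V = 0.301 × 10100 × (282 − 5.99) × 8.33 / 2780 = 2514 m³.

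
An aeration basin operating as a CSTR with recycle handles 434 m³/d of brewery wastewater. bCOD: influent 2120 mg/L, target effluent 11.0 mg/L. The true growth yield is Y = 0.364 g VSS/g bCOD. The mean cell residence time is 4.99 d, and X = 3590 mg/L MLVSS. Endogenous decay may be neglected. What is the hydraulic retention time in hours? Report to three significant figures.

V·X = Y·Q·ΔS·θ_c gives V = 0.364 × 434 × (2120 − 11.0) × 4.99 / 3590 = 463.1 m³.
HRT = V/Q = 463.1 m³ / 434 m³·d⁻¹ = 1.067 d × 24 = 25.61 h.

τ ≈ 25.6 h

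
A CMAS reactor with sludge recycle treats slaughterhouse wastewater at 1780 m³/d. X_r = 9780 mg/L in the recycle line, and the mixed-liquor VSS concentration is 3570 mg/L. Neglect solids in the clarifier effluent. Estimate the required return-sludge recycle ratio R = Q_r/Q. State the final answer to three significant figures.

R ≈ 0.575

R = Q_r/Q = X/(X_r − X) = 3570 / (9780 − 3570) = 0.5749.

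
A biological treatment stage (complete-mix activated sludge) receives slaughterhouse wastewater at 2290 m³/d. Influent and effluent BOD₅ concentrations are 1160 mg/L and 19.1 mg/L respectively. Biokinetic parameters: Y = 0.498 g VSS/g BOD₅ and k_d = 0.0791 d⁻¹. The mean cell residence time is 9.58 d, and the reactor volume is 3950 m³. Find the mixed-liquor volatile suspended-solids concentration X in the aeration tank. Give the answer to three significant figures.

X = Y·Q·ΔS·θ_c / [V·(1 + k_d θ_c)] = 0.498 × 2290 × (1160 − 19.1) × 9.58 / [3950 × (1 + 0.0791 × 9.58)] = 1795 mg/L.

X ≈ 1800 mg/L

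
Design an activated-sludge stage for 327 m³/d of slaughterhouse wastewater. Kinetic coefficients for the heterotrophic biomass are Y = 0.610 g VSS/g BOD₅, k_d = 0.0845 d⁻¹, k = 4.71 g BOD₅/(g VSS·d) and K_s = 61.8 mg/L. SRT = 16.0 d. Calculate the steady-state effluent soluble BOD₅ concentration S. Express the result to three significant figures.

From the Monod/SRT balance for a CMAS, S = K_s·(1+k_d θ_c)/[θ_c·(Y k − k_d) − 1] = 61.8 × (1 + 0.0845 × 16.0) / [16.0 × (0.610 × 4.71 − 0.0845) − 1] = 145.4 / 43.62 = 3.332 mg/L.

S ≈ 3.33 mg/L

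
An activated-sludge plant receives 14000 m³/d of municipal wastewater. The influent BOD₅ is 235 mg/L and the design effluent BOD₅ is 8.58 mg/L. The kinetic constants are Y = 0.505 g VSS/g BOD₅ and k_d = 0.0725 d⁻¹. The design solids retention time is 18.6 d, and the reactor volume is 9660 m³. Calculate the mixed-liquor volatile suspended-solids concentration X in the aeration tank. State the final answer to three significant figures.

From V·X·(1 + k_d·θ_c) = Y·Q·(S₀ − S)·θ_c: X = 0.505 × 14000 × (235 − 8.58) × 18.6 / [9660 × (1 + 0.0725 × 18.6)] = 1312 mg/L.

X ≈ 1310 mg/L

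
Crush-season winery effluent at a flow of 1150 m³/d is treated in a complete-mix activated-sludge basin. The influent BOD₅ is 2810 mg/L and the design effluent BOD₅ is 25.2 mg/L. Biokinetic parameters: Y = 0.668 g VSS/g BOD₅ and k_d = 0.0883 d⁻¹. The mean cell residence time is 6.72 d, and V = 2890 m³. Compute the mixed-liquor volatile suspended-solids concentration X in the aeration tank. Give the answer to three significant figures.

X ≈ 3120 mg/L

X = Y·Q·ΔS·θ_c / [V·(1 + k_d θ_c)] = 0.668 × 1150 × (2810 − 25.2) × 6.72 / [2890 × (1 + 0.0883 × 6.72)] = 3122 mg/L.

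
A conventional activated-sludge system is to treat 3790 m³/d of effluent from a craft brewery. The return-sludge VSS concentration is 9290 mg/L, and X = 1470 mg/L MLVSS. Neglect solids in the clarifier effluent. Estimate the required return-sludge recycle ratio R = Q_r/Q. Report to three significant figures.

R ≈ 0.188

Solids balance on the clarifier gives (1+R)X = R·X_r, so R = X/(X_r − X) = 1470 / (9290 − 1470) = 0.1880.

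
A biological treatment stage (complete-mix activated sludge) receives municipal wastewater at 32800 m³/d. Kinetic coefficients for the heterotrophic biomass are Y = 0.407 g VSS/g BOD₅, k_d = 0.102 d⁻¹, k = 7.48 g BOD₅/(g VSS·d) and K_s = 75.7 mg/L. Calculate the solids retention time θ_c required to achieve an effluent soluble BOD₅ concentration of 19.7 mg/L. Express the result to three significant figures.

At the target effluent, Y k S/(K_s+S) = 0.407×7.48×19.7/95.40 = 0.6287 d⁻¹.
Then 1/θ_c = μ − k_d = 0.6287 − 0.102 = 0.5267 d⁻¹, giving θ_c = 1.899 d.

θ_c ≈ 1.90 d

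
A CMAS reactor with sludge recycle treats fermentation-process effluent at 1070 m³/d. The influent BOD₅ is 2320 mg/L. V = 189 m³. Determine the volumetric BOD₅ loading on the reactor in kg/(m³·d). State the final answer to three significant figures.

L_v ≈ 13.1 kg BOD₅/(m³·d)

Applied BOD₅ load per unit volume = Q·S₀/V = (1070 × 2320/1000)/189.0 = 13.13 kg BOD₅·m⁻³·d⁻¹.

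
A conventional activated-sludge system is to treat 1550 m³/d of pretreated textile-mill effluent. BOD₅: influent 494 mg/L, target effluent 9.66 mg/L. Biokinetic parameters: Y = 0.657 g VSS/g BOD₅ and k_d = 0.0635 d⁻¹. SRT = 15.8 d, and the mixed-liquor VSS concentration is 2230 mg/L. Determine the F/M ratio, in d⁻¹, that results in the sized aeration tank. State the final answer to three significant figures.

F/M ≈ 0.197 d⁻¹

Rearranging the biomass balance for a CMAS with decay, V = Y·Q·ΔS·θ_c / [X·(1+k_d θ_c)] = 0.657 × 1550 × (494 − 9.66) × 15.8 / [2230 × (1 + 0.0635 × 15.8)] = 7.79×10^6 / 4467 = 1744 m³.
F/M = applied load / biomass = Q·S₀/(V·X) = 1550 × 494 / (1744 × 2230) = 0.1968 d⁻¹.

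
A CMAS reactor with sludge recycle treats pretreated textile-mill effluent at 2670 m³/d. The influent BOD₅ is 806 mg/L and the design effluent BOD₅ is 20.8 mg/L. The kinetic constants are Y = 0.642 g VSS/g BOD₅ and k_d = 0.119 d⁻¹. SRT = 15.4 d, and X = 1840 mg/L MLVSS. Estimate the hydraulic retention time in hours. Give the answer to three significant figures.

τ ≈ 35.7 h

From the SRT design equation V = Y Q (S₀−S) θ_c / [X (1 + k_d θ_c)] = 0.642 × 2670 × (806 − 20.8) × 15.4 / [1840 × (1 + 0.119 × 15.4)] = 2.07×10^7 / 5212 = 3977 m³.
Hydraulic retention time τ = V/Q = 3977 / 2670 = 1.489 d = 35.75 h.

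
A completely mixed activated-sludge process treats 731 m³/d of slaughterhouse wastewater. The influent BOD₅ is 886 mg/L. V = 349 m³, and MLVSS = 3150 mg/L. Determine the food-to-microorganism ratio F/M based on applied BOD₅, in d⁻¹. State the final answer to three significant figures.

F/M ≈ 0.589 d⁻¹

F/M = Q·S₀ / (V·X) = 731 × 886 / (349.0 × 3150) = 0.5891 g BOD₅·(g VSS·d)⁻¹.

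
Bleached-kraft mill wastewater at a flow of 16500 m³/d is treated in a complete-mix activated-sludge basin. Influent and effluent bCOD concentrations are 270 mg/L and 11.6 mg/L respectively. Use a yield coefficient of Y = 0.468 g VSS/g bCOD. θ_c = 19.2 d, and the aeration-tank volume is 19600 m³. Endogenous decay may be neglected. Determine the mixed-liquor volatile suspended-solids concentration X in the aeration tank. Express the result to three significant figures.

X ≈ 1950 mg/L

X = Y·Q·ΔS·θ_c / V = 0.468 × 16500 × (270 − 11.6) × 19.2 / 19600 = 1955 mg/L.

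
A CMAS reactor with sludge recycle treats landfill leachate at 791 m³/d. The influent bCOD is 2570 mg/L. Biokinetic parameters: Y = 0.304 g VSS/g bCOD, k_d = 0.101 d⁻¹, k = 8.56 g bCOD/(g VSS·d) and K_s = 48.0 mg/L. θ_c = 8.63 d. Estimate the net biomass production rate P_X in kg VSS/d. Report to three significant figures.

Effluent substrate depends only on kinetics and SRT: S = K_s(1 + k_d θ_c) / [θ_c(Yk − k_d) − 1] = 48.0 × (1 + 0.101 × 8.63) / [8.63 × (0.304 × 8.56 − 0.101) − 1] = 89.84 / 20.59 = 4.364 mg/L.
The observed yield is Y_obs = Y/(1 + k_d·θ_c) = 0.304 / (1 + 0.101 × 8.63) = 0.304 / 1.872 = 0.1624 g VSS per g bCOD removed.
Substrate removed = Q·(S₀ − S) = 791 m³/d × (2570 − 4.36) g/m³ = 2.03×10^6 g/d = 2029 kg/d.
Biomass produced: P_X = Y_obs·Q·ΔS = 0.1624 × 2029 ≈ 329.6 kg VSS/d.

P_X ≈ 330 kg VSS/d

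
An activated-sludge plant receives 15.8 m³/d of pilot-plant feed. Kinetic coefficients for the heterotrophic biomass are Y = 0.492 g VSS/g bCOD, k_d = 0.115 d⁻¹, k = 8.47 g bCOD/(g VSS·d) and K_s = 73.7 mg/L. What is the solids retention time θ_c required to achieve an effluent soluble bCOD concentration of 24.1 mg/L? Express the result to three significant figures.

At the target effluent, Y k S/(K_s+S) = 0.492×8.47×24.1/97.80 = 1.027 d⁻¹.
1/θ_c = 1.027 − 0.115 = 0.9119 d⁻¹, so θ_c = 1.097 d.

θ_c ≈ 1.10 d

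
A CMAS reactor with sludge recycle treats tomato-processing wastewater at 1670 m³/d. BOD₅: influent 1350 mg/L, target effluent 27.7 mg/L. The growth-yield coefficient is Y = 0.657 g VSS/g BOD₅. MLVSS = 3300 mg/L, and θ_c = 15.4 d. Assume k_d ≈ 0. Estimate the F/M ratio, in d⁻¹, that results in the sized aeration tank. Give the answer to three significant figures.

F/M ≈ 0.101 d⁻¹

Biomass mass balance (decay neglected): V·X = Y·Q·(S₀ − S)·θ_c, so V = 0.657 × 1670 × (1350 − 27.7) × 15.4 / 3300 = 6770 m³.
F/M = Q·S₀ / (V·X) = 1670 × 1350 / (6770 × 3300) = 0.1009 g BOD₅·(g VSS·d)⁻¹.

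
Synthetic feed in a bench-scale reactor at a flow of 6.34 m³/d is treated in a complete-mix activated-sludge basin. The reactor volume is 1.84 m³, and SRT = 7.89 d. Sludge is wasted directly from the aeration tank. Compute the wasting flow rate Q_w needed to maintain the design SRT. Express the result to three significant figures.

Q_w ≈ 0.233 m³/d

With mixed-liquor wasting, θ_c = V/Q_w, so Q_w = V/θ_c = 1.840/7.89 = 0.2332 m³/d.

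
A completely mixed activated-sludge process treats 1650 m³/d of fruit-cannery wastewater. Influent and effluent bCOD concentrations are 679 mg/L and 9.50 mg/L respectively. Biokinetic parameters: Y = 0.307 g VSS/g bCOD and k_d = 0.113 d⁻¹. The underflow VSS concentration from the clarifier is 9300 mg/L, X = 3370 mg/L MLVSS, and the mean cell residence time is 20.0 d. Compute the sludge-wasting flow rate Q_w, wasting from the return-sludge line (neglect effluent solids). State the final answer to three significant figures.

Q_w ≈ 11.2 m³/d

Rearranging the biomass balance for a CMAS with decay, V = Y·Q·ΔS·θ_c / [X·(1+k_d θ_c)] = 0.307 × 1650 × (679 − 9.50) × 20.0 / [3370 × (1 + 0.113 × 20.0)] = 6.78×10^6 / 10986 = 617.4 m³.
Wasting from the return line (neglecting effluent solids): Q_w = V·X / (θ_c·X_r) = 617.4 × 3370 / (20.0 × 9300) = 11.19 m³/d.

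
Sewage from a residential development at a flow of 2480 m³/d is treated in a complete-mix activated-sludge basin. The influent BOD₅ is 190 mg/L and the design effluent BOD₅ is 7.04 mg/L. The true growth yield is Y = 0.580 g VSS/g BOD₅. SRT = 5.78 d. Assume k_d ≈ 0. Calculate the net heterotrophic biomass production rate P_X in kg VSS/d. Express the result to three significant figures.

P_X ≈ 263 kg VSS/d

Since k_d ≈ 0, Y_obs = Y = 0.580 g VSS/g BOD₅.
Substrate removed = Q·(S₀ − S) = 2480 m³/d × (190 − 7.04) g/m³ = 4.54×10^5 g/d = 453.7 kg/d.
Biomass produced: P_X = Y_obs·Q·ΔS = 0.5800 × 453.7 ≈ 263.2 kg VSS/d.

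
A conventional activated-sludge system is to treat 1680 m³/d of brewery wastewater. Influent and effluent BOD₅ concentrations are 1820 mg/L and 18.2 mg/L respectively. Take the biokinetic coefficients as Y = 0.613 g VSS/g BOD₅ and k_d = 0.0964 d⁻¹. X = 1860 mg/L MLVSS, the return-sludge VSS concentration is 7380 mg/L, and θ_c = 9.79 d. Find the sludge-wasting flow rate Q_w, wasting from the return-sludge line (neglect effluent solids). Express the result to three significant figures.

Rearranging the biomass balance for a CMAS with decay, V = Y·Q·ΔS·θ_c / [X·(1+k_d θ_c)] = 0.613 × 1680 × (1820 − 18.2) × 9.79 / [1860 × (1 + 0.0964 × 9.79)] = 1.82×10^7 / 3615 = 5025 m³.
Wasting from the return line (neglecting effluent solids): Q_w = V·X / (θ_c·X_r) = 5025 × 1860 / (9.79 × 7380) = 129.4 m³/d.

Q_w ≈ 129 m³/d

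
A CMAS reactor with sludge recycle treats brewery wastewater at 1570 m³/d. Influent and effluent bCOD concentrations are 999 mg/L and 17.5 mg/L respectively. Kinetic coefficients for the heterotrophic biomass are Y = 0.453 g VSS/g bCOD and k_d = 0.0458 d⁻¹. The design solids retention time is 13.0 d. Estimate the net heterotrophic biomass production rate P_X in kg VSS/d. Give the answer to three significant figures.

The observed yield is Y_obs = Y/(1 + k_d·θ_c) = 0.453 / (1 + 0.0458 × 13.0) = 0.453 / 1.595 = 0.2839 g VSS per g bCOD removed.
ΔS = 999 − 17.5 = 981.5 mg/L, so the substrate removal rate is 1570 × 981.5/1000 = 1541 kg bCOD/d.
So the net sludge growth is P_X = 0.2839 × 1541 = 437.5 kg VSS/d.

P_X ≈ 438 kg VSS/d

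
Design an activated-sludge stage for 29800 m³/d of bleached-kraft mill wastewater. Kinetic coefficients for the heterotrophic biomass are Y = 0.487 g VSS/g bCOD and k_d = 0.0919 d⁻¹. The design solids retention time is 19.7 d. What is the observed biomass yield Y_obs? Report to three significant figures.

Y_obs ≈ 0.173 g VSS/g bCOD

Y_obs = Y / (1 + k_d θ_c) = 0.487 / (1 + 0.0919 × 19.7) = 0.487 / 2.810 = 0.1733.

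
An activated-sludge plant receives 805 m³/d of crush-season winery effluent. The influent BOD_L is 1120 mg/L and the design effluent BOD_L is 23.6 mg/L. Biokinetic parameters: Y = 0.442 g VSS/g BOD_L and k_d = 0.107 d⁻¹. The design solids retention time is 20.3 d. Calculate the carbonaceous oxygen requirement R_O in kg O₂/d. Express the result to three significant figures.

R_O ≈ 708 kg O₂/d

The observed yield is Y_obs = Y/(1 + k_d·θ_c) = 0.442 / (1 + 0.107 × 20.3) = 0.442 / 3.172 = 0.1393 g VSS per g BOD_L removed.
Q·(S₀ − S) = 805 × (1120 − 23.6) × 10⁻³ = 882.6 kg/d removed.
Net sludge production P_X = 0.1393 × 882.6 = 123.0 kg VSS/d.
R_O = Q·ΔS − 1.42 P_X = 882.6 − 174.6 = 708.0 kg O₂/d.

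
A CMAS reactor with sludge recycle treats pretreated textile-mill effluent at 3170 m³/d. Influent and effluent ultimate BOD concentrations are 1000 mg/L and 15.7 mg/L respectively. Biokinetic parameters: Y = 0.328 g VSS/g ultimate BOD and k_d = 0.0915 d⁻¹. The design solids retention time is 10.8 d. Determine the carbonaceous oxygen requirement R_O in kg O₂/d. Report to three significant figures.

Correct the yield for decay: Y_obs = Y/(1 + k_d θ_c) = 0.328 / (1 + 0.0915 × 10.8) = 0.328 / 1.988 = 0.1650.
Mass of ultimate BOD removed per day: Q(S₀ − S) = 3170 × 984.3 g/m³ = 3120 kg/d.
Net sludge production P_X = 0.1650 × 3120 = 514.8 kg VSS/d.
R_O = Q·(S₀ − S) − 1.42·P_X = 3120 − 1.42 × 514.8 = 2389 kg O₂/d.

R_O ≈ 2390 kg O₂/d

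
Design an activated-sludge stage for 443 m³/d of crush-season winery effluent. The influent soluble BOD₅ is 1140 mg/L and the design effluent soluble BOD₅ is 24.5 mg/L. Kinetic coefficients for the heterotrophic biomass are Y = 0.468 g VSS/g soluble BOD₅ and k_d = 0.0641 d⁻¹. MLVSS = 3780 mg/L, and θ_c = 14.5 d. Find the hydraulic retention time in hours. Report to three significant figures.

Steady-state biomass mass balance: V·X·(1 + k_d·θ_c) = Y·Q·(S₀ − S)·θ_c, so V = 0.468 × 443 × (1140 − 24.5) × 14.5 / [3780 × (1 + 0.0641 × 14.5)] = 3.35×10^6 / 7293 = 459.8 m³.
HRT = V/Q = 459.8 m³ / 443 m³·d⁻¹ = 1.038 d × 24 = 24.91 h.

τ ≈ 24.9 h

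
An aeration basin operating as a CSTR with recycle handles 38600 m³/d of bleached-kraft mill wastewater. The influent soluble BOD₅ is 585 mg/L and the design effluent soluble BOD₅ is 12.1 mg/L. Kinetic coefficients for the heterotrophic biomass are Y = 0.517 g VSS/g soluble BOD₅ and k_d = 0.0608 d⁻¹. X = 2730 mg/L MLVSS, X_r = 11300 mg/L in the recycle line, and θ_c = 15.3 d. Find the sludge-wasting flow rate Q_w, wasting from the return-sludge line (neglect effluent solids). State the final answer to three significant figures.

Q_w ≈ 524 m³/d

Steady-state biomass mass balance: V·X·(1 + k_d·θ_c) = Y·Q·(S₀ − S)·θ_c, so V = 0.517 × 38600 × (585 − 12.1) × 15.3 / [2730 × (1 + 0.0608 × 15.3)] = 1.75×10^8 / 5270 = 33195 m³.
θ_c = V·X/(Q_w·X_r) when wasting from the recycle, so Q_w = V·X/(θ_c·X_r) = 33195 × 2730 / (15.3 × 11300) = 524.2 m³/d.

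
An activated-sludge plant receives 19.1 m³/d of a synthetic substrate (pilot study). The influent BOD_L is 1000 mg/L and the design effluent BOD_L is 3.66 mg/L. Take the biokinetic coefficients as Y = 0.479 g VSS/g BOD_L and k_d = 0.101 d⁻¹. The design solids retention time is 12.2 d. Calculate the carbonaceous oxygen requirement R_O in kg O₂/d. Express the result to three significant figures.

R_O ≈ 13.2 kg O₂/d

The observed yield is Y_obs = Y/(1 + k_d·θ_c) = 0.479 / (1 + 0.101 × 12.2) = 0.479 / 2.232 = 0.2146 g VSS per g BOD_L removed.
Mass of BOD_L removed per day: Q(S₀ − S) = 19.1 × 996.3 g/m³ = 19.03 kg/d.
Biomass synthesised: P_X = Y_obs × 19.03 = 4.084 kg VSS/d.
R_O = Q·ΔS − 1.42 P_X = 19.03 − 5.799 = 13.23 kg O₂/d.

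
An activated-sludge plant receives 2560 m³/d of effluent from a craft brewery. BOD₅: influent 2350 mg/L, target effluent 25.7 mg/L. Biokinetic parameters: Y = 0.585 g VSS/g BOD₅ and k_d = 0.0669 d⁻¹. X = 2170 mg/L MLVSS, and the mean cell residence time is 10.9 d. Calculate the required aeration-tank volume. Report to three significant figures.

V ≈ 10100 m³

Rearranging the biomass balance for a CMAS with decay, V = Y·Q·ΔS·θ_c / [X·(1+k_d θ_c)] = 0.585 × 2560 × (2350 − 25.7) × 10.9 / [2170 × (1 + 0.0669 × 10.9)] = 3.79×10^7 / 3752 = 10111 m³.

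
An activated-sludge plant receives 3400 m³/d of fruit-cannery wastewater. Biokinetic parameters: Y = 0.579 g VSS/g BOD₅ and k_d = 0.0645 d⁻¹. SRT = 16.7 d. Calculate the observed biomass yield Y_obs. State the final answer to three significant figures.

Y_obs ≈ 0.279 g VSS/g BOD₅

Y_obs = Y / (1 + k_d θ_c) = 0.579 / (1 + 0.0645 × 16.7) = 0.579 / 2.077 = 0.2787.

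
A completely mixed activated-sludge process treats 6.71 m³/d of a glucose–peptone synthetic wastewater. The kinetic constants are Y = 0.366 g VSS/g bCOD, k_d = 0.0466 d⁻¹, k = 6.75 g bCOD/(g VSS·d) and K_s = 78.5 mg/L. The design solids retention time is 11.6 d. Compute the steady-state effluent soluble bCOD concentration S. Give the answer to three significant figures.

S ≈ 4.46 mg/L

From the Monod/SRT balance for a CMAS, S = K_s·(1+k_d θ_c)/[θ_c·(Y k − k_d) − 1] = 78.5 × (1 + 0.0466 × 11.6) / [11.6 × (0.366 × 6.75 − 0.0466) − 1] = 120.9 / 27.12 = 4.460 mg/L.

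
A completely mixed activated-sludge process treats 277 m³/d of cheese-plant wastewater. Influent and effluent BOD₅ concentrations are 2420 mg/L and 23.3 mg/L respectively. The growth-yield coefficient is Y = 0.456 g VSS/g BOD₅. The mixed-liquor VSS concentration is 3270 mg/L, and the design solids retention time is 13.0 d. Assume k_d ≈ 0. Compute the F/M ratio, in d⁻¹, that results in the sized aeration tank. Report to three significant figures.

F/M ≈ 0.170 d⁻¹

V·X = Y·Q·ΔS·θ_c gives V = 0.456 × 277 × (2420 − 23.3) × 13.0 / 3270 = 1204 m³.
Food-to-microorganism ratio F/M = Q S₀ / (V X) = 277 × 2420 / (1204 × 3270) = 0.1703 d⁻¹.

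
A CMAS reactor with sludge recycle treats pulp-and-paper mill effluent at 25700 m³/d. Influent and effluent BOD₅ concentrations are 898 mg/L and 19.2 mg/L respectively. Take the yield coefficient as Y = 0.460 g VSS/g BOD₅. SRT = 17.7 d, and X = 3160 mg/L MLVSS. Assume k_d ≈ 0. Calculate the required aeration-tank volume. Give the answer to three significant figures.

Biomass mass balance (decay neglected): V·X = Y·Q·(S₀ − S)·θ_c, so V = 0.460 × 25700 × (898 − 19.2) × 17.7 / 3160 = 58193 m³.

V ≈ 58200 m³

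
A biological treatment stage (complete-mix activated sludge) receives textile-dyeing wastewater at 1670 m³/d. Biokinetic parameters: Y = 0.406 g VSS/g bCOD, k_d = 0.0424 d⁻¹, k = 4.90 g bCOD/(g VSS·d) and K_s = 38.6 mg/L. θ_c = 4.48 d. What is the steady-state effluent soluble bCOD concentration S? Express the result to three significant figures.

Effluent substrate depends only on kinetics and SRT: S = K_s(1 + k_d θ_c) / [θ_c(Yk − k_d) − 1] = 38.6 × (1 + 0.0424 × 4.48) / [4.48 × (0.406 × 4.90 − 0.0424) − 1] = 45.93 / 7.723 = 5.948 mg/L.

S ≈ 5.95 mg/L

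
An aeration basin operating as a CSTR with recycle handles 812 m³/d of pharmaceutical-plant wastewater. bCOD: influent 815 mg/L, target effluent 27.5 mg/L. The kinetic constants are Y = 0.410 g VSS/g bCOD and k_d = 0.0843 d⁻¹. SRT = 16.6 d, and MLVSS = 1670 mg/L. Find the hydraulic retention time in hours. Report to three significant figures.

Rearranging the biomass balance for a CMAS with decay, V = Y·Q·ΔS·θ_c / [X·(1+k_d θ_c)] = 0.410 × 812 × (815 − 27.5) × 16.6 / [1670 × (1 + 0.0843 × 16.6)] = 4.35×10^6 / 4007 = 1086 m³.
HRT = V/Q = 1086 m³ / 812 m³·d⁻¹ = 1.338 d × 24 = 32.10 h.

τ ≈ 32.1 h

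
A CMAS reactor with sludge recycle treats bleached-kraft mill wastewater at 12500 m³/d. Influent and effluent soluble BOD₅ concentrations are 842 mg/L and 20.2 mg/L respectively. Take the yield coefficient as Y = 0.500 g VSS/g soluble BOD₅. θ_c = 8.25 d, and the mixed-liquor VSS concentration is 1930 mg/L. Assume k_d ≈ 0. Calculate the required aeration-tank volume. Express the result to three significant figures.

V·X = Y·Q·ΔS·θ_c gives V = 0.500 × 12500 × (842 − 20.2) × 8.25 / 1930 = 21955 m³.

V ≈ 22000 m³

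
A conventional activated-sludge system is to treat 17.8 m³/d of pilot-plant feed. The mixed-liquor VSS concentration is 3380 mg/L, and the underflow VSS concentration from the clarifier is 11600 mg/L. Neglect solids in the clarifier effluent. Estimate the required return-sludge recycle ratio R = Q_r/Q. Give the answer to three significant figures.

R ≈ 0.411

Mass balance around the secondary clarifier (neglecting effluent solids): R = X / (X_r − X) = 3380 / (11600 − 3380) = 0.4112.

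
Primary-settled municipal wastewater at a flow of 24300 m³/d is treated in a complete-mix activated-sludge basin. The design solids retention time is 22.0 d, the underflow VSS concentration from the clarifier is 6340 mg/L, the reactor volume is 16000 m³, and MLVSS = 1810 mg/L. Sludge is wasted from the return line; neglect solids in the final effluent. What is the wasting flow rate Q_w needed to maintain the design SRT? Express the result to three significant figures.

Q_w = (V·X)/(θ_c X_r) = 16000 × 1810 / (22.0 × 6340) = 207.6 m³/d.

Q_w ≈ 208 m³/d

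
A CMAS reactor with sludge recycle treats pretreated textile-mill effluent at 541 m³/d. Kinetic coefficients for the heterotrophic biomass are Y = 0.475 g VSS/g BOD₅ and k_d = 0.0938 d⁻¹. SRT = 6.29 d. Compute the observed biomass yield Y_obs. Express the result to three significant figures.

Y_obs ≈ 0.299 g VSS/g BOD₅

Observed yield with endogenous decay: Y_obs = Y / (1 + k_d·θ_c) = 0.475 / (1 + 0.0938 × 6.29) = 0.475 / 1.590 = 0.2987 g VSS/g BOD₅.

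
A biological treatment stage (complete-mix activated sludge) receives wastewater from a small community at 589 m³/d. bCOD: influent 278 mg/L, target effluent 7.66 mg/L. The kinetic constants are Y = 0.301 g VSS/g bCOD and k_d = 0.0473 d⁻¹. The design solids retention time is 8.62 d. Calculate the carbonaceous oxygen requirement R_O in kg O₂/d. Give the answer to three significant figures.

R_O ≈ 111 kg O₂/d

The observed yield is Y_obs = Y/(1 + k_d·θ_c) = 0.301 / (1 + 0.0473 × 8.62) = 0.301 / 1.408 = 0.2138 g VSS per g bCOD removed.
ΔS = 278 − 7.66 = 270.3 mg/L, so the substrate removal rate is 589 × 270.3/1000 = 159.2 kg bCOD/d.
Biomass synthesised: P_X = Y_obs × 159.2 = 34.05 kg VSS/d.
Carbonaceous O₂ demand = substrate oxidised − cell-mass equivalent = 159.2 − 1.42 × 34.05 = 110.9 kg O₂/d.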